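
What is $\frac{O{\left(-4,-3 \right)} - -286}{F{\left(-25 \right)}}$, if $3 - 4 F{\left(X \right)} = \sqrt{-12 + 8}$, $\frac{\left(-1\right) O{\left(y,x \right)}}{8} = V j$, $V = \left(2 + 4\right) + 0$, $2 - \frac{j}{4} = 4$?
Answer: $\frac{8040}{13} + \frac{5360 i}{13} \approx 618.46 + 412.31 i$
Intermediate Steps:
$j = -8$ ($j = 8 - 16 = -8$)
$V = 6$ ($V = 6 + 0 = 6$)
$O{\left(y,x \right)} = 384$ ($O{\left(y,x \right)} = - 8 \cdot 6 \left(-8\right) = \left(-8\right) \left(-48\right) = 384$)
$F{\left(X \right)} = \frac{3}{4} - \frac{i}{2}$ ($F{\left(X \right)} = \frac{3}{4} - \frac{\sqrt{-12 + 8}}{4} = \frac{3}{4} - \frac{\sqrt{-4}}{4} = \frac{3}{4} - \frac{2 i}{4} = \frac{3}{4} - \frac{i}{2}$)
$\frac{O{\left(-4,-3 \right)} - -286}{F{\left(-25 \right)}} = \frac{384 - -286}{\frac{3}{4} - \frac{i}{2}} = \left(384 + 286\right) \frac{16 \left(\frac{3}{4} + \frac{i}{2}\right)}{13} = 670 \frac{16 \left(\frac{3}{4} + \frac{i}{2}\right)}{13} = \frac{10720 \left(\frac{3}{4} + \frac{i}{2}\right)}{13}$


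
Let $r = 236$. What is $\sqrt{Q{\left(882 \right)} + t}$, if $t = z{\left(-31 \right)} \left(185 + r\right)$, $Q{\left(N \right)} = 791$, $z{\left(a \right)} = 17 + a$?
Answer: $27 i \sqrt{7} \approx 71.435 i$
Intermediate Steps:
$t = -5894$ ($t = \left(17 - 31\right) \left(185 + 236\right) = \left(-14\right) 421 = -5894$)
$\sqrt{Q{\left(882 \right)} + t} = \sqrt{791 - 5894} = \sqrt{-5103} = 27 i \sqrt{7}$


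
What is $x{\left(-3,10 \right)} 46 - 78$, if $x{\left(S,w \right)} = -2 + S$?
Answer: $-308$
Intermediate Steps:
$x{\left(-3,10 \right)} 46 - 78 = \left(-2 - 3\right) 46 - 78 = \left(-5\right) 46 - 78 = -230 - 78 = -308$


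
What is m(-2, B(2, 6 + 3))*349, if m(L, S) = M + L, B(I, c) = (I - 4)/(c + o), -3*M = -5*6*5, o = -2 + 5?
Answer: 16752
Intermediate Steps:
o = 3
M = 50 (M = -(-5*6)*5/3 = -(-10)*5 = -⅓*(-150) = 50)
B(I, c) = (-4 + I)/(3 + c) (B(I, c) = (I - 4)/(c + 3) = (-4 + I)/(3 + c))
m(L, S) = 50 + L
m(-2, B(2, 6 + 3))*349 = (50 - 2)*349 = 48*349 = 16752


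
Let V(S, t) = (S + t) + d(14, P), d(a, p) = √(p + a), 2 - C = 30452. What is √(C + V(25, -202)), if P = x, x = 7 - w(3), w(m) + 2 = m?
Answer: √(-30627 + 2*√5) ≈ 174.99*I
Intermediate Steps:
C = -30450 (C = 2 - 1*30452 = 2 - 30452 = -30450)
w(m) = -2 + m
x = 6 (x = 7 - (-2 + 3) = 7 - 1*1 = 7 - 1 = 6)
P = 6
d(a, p) = √(a + p)
V(S, t) = S + t + 2*√5 (V(S, t) = (S + t) + √(14 + 6) = (S + t) + √20 = (S + t) + 2*√5 = S + t + 2*√5)
√(C + V(25, -202)) = √(-30450 + (25 - 202 + 2*√5)) = √(-30450 + (-177 + 2*√5)) = √(-30627 + 2*√5)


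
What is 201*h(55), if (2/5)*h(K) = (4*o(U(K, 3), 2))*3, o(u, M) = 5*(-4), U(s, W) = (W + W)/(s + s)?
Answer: -120600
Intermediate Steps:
U(s, W) = W/s (U(s, W) = (2*W)/((2*s)) = (2*W)*(1/(2*s)) = W/s)
o(u, M) = -20
h(K) = -600 (h(K) = 5*((4*(-20))*3)/2 = 5*(-80*3)/2 = (5/2)*(-240) = -600)
201*h(55) = 201*(-600) = -120600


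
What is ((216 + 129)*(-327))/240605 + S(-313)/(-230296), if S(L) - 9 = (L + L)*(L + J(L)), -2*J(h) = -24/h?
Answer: -14626489139/11082073816 ≈ -1.3198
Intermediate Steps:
J(h) = 12/h (J(h) = -(-12)/h = 12/h)
S(L) = 9 + 2*L*(L + 12/L) (S(L) = 9 + (L + L)*(L + 12/L) = 9 + (2*L)*(L + 12/L) = 9 + 2*L*(L + 12/L))
((216 + 129)*(-327))/240605 + S(-313)/(-230296) = ((216 + 129)*(-327))/240605 + (33 + 2*(-313)²)/(-230296) = (345*(-327))*(1/240605) + (33 + 2*97969)*(-1/230296) = -112815*1/240605 + (33 + 195938)*(-1/230296) = -22563/48121 + 195971*(-1/230296) = -22563/48121 - 195971/230296 = -14626489139/11082073816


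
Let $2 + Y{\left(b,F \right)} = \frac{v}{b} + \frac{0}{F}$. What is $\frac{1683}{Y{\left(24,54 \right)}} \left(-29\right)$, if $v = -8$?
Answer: $\frac{146421}{7} \approx 20917.0$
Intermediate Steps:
$Y{\left(b,F \right)} = -2 - \frac{8}{b}$ ($Y{\left(b,F \right)} = -2 + \left(- \frac{8}{b} + \frac{0}{F}\right) = -2 + \left(- \frac{8}{b} + 0\right) = -2 - \frac{8}{b}$)
$\frac{1683}{Y{\left(24,54 \right)}} \left(-29\right) = \frac{1683}{-2 - \frac{8}{24}} \left(-29\right) = \frac{1683}{-2 - \frac{1}{3}} \left(-29\right) = \frac{1683}{- \frac{7}{3}} \left(-29\right) = 1683 \left(- \frac{3}{7}\right) \left(-29\right) = \left(- \frac{5049}{7}\right) \left(-29\right) = \frac{146421}{7}$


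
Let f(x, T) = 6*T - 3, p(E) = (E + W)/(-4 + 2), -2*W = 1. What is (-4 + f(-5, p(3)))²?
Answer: 841/4 ≈ 210.25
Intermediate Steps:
W = -½ (W = -½*1 = -½ ≈ -0.50000)
p(E) = ¼ - E/2 (p(E) = (E - ½)/(-4 + 2) = (-½ + E)/(-2) = (-½ + E)*(-½) = ¼ - E/2)
f(x, T) = -3 + 6*T
(-4 + f(-5, p(3)))² = (-4 + (-3 + 6*(¼ - ½*3)))² = (-4 + (-3 + 6*(¼ - 3/2)))² = (-4 + (-3 + 6*(-5/4)))² = (-4 + (-3 - 15/2))² = (-4 - 21/2)² = (-29/2)² = 841/4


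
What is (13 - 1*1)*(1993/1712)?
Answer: 5979/428 ≈ 13.970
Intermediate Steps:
(13 - 1*1)*(1993/1712) = (13 - 1)*(1993*(1/1712)) = 12*(1993/1712) = 5979/428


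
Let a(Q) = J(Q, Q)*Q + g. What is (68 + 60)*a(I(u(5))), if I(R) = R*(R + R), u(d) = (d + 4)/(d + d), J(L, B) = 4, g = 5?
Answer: 36736/25 ≈ 1469.4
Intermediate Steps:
u(d) = (4 + d)/(2*d) (u(d) = (4 + d)/((2*d)) = (4 + d)*(1/(2*d)) = (4 + d)/(2*d))
I(R) = 2*R² (I(R) = R*(2*R) = 2*R²)
a(Q) = 5 + 4*Q (a(Q) = 4*Q + 5 = 5 + 4*Q)
(68 + 60)*a(I(u(5))) = (68 + 60)*(5 + 4*(2*((½)*(4 + 5)/5)²)) = 128*(5 + 4*(2*((½)*(⅕)*9)²)) = 128*(5 + 4*(2*(9/10)²)) = 128*(5 + 4*(2*(81/100))) = 128*(5 + 4*(81/50)) = 128*(5 + 162/25) = 128*(287/25) = 36736/25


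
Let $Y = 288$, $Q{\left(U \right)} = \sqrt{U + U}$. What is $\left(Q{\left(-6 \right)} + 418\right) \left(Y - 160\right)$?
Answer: $53504 + 256 i \sqrt{3} \approx 53504.0 + 443.4 i$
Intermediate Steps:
$Q{\left(U \right)} = \sqrt{2} \sqrt{U}$ ($Q{\left(U \right)} = \sqrt{2 U} = \sqrt{2} \sqrt{U}$)
$\left(Q{\left(-6 \right)} + 418\right) \left(Y - 160\right) = \left(\sqrt{2} \sqrt{-6} + 418\right) \left(288 - 160\right) = \left(\sqrt{2} i \sqrt{6} + 418\right) 128 = \left(2 i \sqrt{3} + 418\right) 128 = \left(418 + 2 i \sqrt{3}\right) 128 = 53504 + 256 i \sqrt{3}$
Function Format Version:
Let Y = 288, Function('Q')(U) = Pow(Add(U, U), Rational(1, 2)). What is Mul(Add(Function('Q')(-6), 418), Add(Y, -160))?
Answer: Add(53504, Mul(256, I, Pow(3, Rational(1, 2)))) ≈ Add(53504., Mul(443.40, I))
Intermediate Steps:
Function('Q')(U) = Mul(Pow(2, Rational(1, 2)), Pow(U, Rational(1, 2))) (Function('Q')(U) = Pow(Mul(2, U), Rational(1, 2)) = Mul(Pow(2, Rational(1, 2)), Pow(U, Rational(1, 2))))
Mul(Add(Function('Q')(-6), 418), Add(Y, -160)) = Mul(Add(Mul(Pow(2, Rational(1, 2)), Pow(-6, Rational(1, 2))), 418), Add(288, -160)) = Mul(Add(Mul(Pow(2, Rational(1, 2)), Mul(I, Pow(6, Rational(1, 2)))), 418), 128) = Mul(Add(Mul(2, I, Pow(3, Rational(1, 2))), 418), 128) = Mul(Add(418, Mul(2, I, Pow(3, Rational(1, 2)))), 128) = Add(53504, Mul(256, I, Pow(3, Rational(1, 2))))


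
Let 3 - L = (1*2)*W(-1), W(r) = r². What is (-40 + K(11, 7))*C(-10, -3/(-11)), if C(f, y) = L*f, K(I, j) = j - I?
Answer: 440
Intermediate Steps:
L = 1 (L = 3 - 1*2*(-1)² = 3 - 2 = 1)
C(f, y) = f (C(f, y) = 1*f = f)
(-40 + K(11, 7))*C(-10, -3/(-11)) = (-40 + (7 - 1*11))*(-10) = (-40 + (7 - 11))*(-10) = (-40 - 4)*(-10) = -44*(-10) = 440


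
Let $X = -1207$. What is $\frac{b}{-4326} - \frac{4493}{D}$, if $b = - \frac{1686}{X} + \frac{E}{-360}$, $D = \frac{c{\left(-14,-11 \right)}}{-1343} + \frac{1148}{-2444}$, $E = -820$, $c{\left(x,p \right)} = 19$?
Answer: $\frac{8250316354399567}{888509754900} \approx 9285.6$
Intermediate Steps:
$D = - \frac{397050}{820573}$ ($D = \frac{19}{-1343} + \frac{1148}{-2444} = 19 \left(- \frac{1}{1343}\right) + 1148 \left(- \frac{1}{2444}\right) = - \frac{19}{1343} - \frac{287}{611} = - \frac{397050}{820573} \approx -0.48387$)
$b = \frac{79835}{21726}$ ($b = - \frac{1686}{-1207} - \frac{820}{-360} = \left(-1686\right) \left(- \frac{1}{1207}\right) - - \frac{41}{18} = \frac{1686}{1207} + \frac{41}{18} = \frac{79835}{21726} \approx 3.6746$)
$\frac{b}{-4326} - \frac{4493}{D} = \frac{79835}{21726 \left(-4326\right)} - \frac{4493}{- \frac{397050}{820573}} = \frac{79835}{21726} \left(- \frac{1}{4326}\right) - - \frac{3686834489}{397050} = - \frac{11405}{13426668} + \frac{3686834489}{397050} = \frac{8250316354399567}{888509754900}$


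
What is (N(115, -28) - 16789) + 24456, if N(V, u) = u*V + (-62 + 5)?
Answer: 4390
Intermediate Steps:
N(V, u) = -57 + V*u (N(V, u) = V*u - 57 = -57 + V*u)
(N(115, -28) - 16789) + 24456 = ((-57 + 115*(-28)) - 16789) + 24456 = ((-57 - 3220) - 16789) + 24456 = (-3277 - 16789) + 24456 = -20066 + 24456 = 4390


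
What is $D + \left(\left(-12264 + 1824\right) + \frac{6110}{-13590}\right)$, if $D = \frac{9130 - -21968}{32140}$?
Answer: $- \frac{227989204879}{21839130} \approx -10439.0$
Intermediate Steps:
$D = \frac{15549}{16070}$ ($D = \left(9130 + 21968\right) \frac{1}{32140} = 31098 \cdot \frac{1}{32140} = \frac{15549}{16070} \approx 0.96758$)
$D + \left(\left(-12264 + 1824\right) + \frac{6110}{-13590}\right) = \frac{15549}{16070} + \left(\left(-12264 + 1824\right) + \frac{6110}{-13590}\right) = \frac{15549}{16070} + \left(-10440 + 6110 \left(- \frac{1}{13590}\right)\right) = \frac{15549}{16070} - \frac{14188571}{1359} = - \frac{227989204879}{21839130}$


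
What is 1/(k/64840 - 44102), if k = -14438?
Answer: -32420/1429794059 ≈ -2.2675e-5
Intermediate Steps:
1/(k/64840 - 44102) = 1/(-14438/64840 - 44102) = 1/(-14438*1/64840 - 44102) = 1/(-7219/32420 - 44102) = 1/(-1429794059/32420) = -32420/1429794059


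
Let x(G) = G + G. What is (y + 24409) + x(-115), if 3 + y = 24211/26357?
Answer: 637231043/26357 ≈ 24177.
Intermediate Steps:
x(G) = 2*G
y = -54860/26357 (y = -3 + 24211/26357 = -54860/26357 ≈ -2.0814)
(y + 24409) + x(-115) = (-54860/26357 + 24409) + 2*(-115) = 643293153/26357 - 230 = 637231043/26357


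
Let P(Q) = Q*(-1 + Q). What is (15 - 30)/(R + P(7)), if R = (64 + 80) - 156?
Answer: -½ ≈ -0.50000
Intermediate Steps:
R = -12 (R = 144 - 156 = -12)
(15 - 30)/(R + P(7)) = (15 - 30)/(-12 + 7*(-1 + 7)) = -15/(-12 + 7*6) = -15/(-12 + 42) = -15/30 = -15*1/30 = -½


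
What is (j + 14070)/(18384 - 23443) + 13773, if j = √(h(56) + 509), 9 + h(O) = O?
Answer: 69663537/5059 - 2*√139/5059 ≈ 13770.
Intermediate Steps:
h(O) = -9 + O
j = 2*√139 (j = √((-9 + 56) + 509) = √(47 + 509) = √556 = 2*√139 ≈ 23.580)
(j + 14070)/(18384 - 23443) + 13773 = (2*√139 + 14070)/(18384 - 23443) + 13773 = (14070 + 2*√139)/(-5059) + 13773 = (14070 + 2*√139)*(-1/5059) + 13773 = (-14070/5059 - 2*√139/5059) + 13773 = 69663537/5059 - 2*√139/5059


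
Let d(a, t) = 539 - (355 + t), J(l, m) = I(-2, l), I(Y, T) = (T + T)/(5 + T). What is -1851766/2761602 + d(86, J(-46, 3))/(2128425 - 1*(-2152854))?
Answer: -54170737163195/80791789101213 ≈ -0.67050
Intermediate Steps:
I(Y, T) = 2*T/(5 + T) (I(Y, T) = (2*T)/(5 + T) = 2*T/(5 + T))
J(l, m) = 2*l/(5 + l)
d(a, t) = 184 - t (d(a, t) = 539 + (-355 - t) = 184 - t)
-1851766/2761602 + d(86, J(-46, 3))/(2128425 - 1*(-2152854)) = -1851766/2761602 + (184 - 2*(-46)/(5 - 46))/(2128425 - 1*(-2152854)) = -1851766*1/2761602 + (184 - 2*(-46)/(-41))/(2128425 + 2152854) = -925883/1380801 + (184 - 2*(-46)*(-1)/41)/4281279 = -925883/1380801 + (184 - 1*92/41)*(1/4281279) = -925883/1380801 + (184 - 92/41)*(1/4281279) = -925883/1380801 + (7452/41)*(1/4281279) = -925883/1380801 + 2484/58510813 = -54170737163195/80791789101213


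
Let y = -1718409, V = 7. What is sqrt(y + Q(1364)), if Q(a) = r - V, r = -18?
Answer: I*sqrt(1718434) ≈ 1310.9*I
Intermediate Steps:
Q(a) = -25 (Q(a) = -18 - 1*7 = -18 - 7 = -25)
sqrt(y + Q(1364)) = sqrt(-1718409 - 25) = sqrt(-1718434) = I*sqrt(1718434)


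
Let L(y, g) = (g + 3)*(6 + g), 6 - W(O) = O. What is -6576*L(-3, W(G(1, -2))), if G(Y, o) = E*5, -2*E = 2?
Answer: -1565088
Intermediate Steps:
E = -1 (E = -½*2 = -1)
G(Y, o) = -5 (G(Y, o) = -1*5 = -5)
W(O) = 6 - O
L(y, g) = (3 + g)*(6 + g)
-6576*L(-3, W(G(1, -2))) = -6576*(18 + (6 - 1*(-5))² + 9*(6 - 1*(-5))) = -6576*(18 + (6 + 5)² + 9*(6 + 5)) = -6576*(18 + 11² + 9*11) = -6576*(18 + 121 + 99) = -6576*238 = -1565088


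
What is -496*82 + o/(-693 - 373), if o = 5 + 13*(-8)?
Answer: -43356253/1066 ≈ -40672.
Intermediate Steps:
o = -99 (o = 5 - 104 = -99)
-496*82 + o/(-693 - 373) = -496*82 - 99/(-693 - 373) = -40672 - 99/(-1066) = -40672 - 99*(-1/1066) = -40672 + 99/1066 = -43356253/1066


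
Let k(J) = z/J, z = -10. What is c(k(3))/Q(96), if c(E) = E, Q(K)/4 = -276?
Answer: 5/1656 ≈ 0.0030193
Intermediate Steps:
Q(K) = -1104 (Q(K) = 4*(-276) = -1104)
k(J) = -10/J
c(k(3))/Q(96) = -10/3/(-1104) = -10*⅓*(-1/1104) = -10/3*(-1/1104) = 5/1656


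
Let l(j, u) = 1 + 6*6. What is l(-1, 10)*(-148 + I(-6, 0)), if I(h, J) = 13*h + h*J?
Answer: -8362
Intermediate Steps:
I(h, J) = 13*h + J*h
l(j, u) = 37 (l(j, u) = 1 + 36 = 37)
l(-1, 10)*(-148 + I(-6, 0)) = 37*(-148 - 6*(13 + 0)) = 37*(-148 - 6*13) = 37*(-148 - 78) = 37*(-226) = -8362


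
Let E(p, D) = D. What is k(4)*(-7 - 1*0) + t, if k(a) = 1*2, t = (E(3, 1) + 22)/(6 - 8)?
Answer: -51/2 ≈ -25.500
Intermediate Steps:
t = -23/2 (t = (1 + 22)/(6 - 8) = 23/(-2) = 23*(-½) = -23/2 ≈ -11.500)
k(a) = 2
k(4)*(-7 - 1*0) + t = 2*(-7 - 1*0) - 23/2 = 2*(-7 + 0) - 23/2 = 2*(-7) - 23/2 = -14 - 23/2 = -51/2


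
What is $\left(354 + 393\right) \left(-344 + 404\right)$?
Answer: $44820$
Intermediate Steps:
$\left(354 + 393\right) \left(-344 + 404\right) = 747 \cdot 60 = 44820$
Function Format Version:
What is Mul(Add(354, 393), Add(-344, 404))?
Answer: 44820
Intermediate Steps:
Mul(Add(354, 393), Add(-344, 404)) = Mul(747, 60) = 44820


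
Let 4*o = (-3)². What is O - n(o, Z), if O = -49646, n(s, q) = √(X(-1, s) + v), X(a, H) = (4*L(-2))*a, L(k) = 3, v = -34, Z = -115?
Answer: -49646 - I*√46 ≈ -49646.0 - 6.7823*I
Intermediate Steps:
X(a, H) = 12*a (X(a, H) = (4*3)*a = 12*a)
o = 9/4 (o = (¼)*(-3)² = (¼)*9 = 9/4 ≈ 2.2500)
n(s, q) = I*√46 (n(s, q) = √(12*(-1) - 34) = √(-12 - 34) = √(-46) = I*√46)
O - n(o, Z) = -49646 - I*√46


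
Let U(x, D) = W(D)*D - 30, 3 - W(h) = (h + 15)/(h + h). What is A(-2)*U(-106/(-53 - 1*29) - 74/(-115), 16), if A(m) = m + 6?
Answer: 10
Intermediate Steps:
W(h) = 3 - (15 + h)/(2*h) (W(h) = 3 - (h + 15)/(h + h) = 3 - (15 + h)/(2*h))
A(m) = 6 + m
U(x, D) = -75/2 + 5*D/2 (U(x, D) = (5*(-3 + D)/(2*D))*D - 30 = (-15/2 + 5*D/2) - 30 = -75/2 + 5*D/2)
A(-2)*U(-106/(-53 - 1*29) - 74/(-115), 16) = (6 - 2)*(-75/2 + (5/2)*16) = 4*(-75/2 + 40) = 4*(5/2) = 10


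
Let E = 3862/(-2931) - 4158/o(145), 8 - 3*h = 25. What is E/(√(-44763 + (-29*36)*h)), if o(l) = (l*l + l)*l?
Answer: 5933587699*I*√38847/174756029397525 ≈ 0.0066921*I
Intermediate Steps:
h = -17/3 (h = 8/3 - ⅓*25 = 8/3 - 25/3 = -17/3 ≈ -5.6667)
o(l) = l*(l + l²) (o(l) = (l² + l)*l = (l + l²)*l = l*(l + l²))
E = -5933587699/4498572075 (E = 3862/(-2931) - 4158*1/(21025*(1 + 145)) = 3862*(-1/2931) - 4158/(21025*146) = -3862/2931 - 4158/3069650 = -3862/2931 - 4158*1/3069650 = -3862/2931 - 2079/1534825 = -5933587699/4498572075 ≈ -1.3190)
E/(√(-44763 + (-29*36)*h)) = -5933587699/(4498572075*√(-44763 - 29*36*(-17/3))) = -5933587699/(4498572075*√(-44763 - 1044*(-17/3))) = -5933587699/(4498572075*√(-44763 + 5916)) = -5933587699*(-I*√38847/38847)/4498572075 = -(-5933587699)*I*√38847/174756029397525 = 5933587699*I*√38847/174756029397525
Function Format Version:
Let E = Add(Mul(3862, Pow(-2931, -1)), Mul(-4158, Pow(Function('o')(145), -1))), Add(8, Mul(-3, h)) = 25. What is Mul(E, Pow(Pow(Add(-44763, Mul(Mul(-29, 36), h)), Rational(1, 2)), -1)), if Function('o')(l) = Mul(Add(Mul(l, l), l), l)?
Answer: Mul(Rational(5933587699, 174756029397525), I, Pow(38847, Rational(1, 2))) ≈ Mul(0.0066921, I)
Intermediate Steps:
h = Rational(-17, 3) (h = Add(Rational(8, 3), Mul(Rational(-1, 3), 25)) = Add(Rational(8, 3), Rational(-25, 3)) = Rational(-17, 3) ≈ -5.6667)
Function('o')(l) = Mul(l, Add(l, Pow(l, 2))) (Function('o')(l) = Mul(Add(Pow(l, 2), l), l) = Mul(Add(l, Pow(l, 2)), l) = Mul(l, Add(l, Pow(l, 2))))
E = Rational(-5933587699, 4498572075) (E = Add(Mul(3862, Pow(-2931, -1)), Mul(-4158, Pow(Mul(Pow(145, 2), Add(1, 145)), -1))) = Add(Mul(3862, Rational(-1, 2931)), Mul(-4158, Pow(Mul(21025, 146), -1))) = Add(Rational(-3862, 2931), Mul(-4158, Pow(3069650, -1))) = Add(Rational(-3862, 2931), Mul(-4158, Rational(1, 3069650))) = Add(Rational(-3862, 2931), Rational(-2079, 1534825)) = Rational(-5933587699, 4498572075) ≈ -1.3190)
Mul(E, Pow(Pow(Add(-44763, Mul(Mul(-29, 36), h)), Rational(1, 2)), -1)) = Mul(Rational(-5933587699, 4498572075), Pow(Pow(Add(-44763, Mul(Mul(-29, 36), Rational(-17, 3))), Rational(1, 2)), -1)) = Mul(Rational(-5933587699, 4498572075), Pow(Pow(Add(-44763, Mul(-1044, Rational(-17, 3))), Rational(1, 2)), -1)) = Mul(Rational(-5933587699, 4498572075), Pow(Pow(Add(-44763, 5916), Rational(1, 2)), -1)) = Mul(Rational(-5933587699, 4498572075), Pow(Pow(-38847, Rational(1, 2)), -1)) = Mul(Rational(-5933587699, 4498572075), Pow(Mul(I, Pow(38847, Rational(1, 2))), -1)) = Mul(Rational(-5933587699, 4498572075), Mul(Rational(-1, 38847), I, Pow(38847, Rational(1, 2)))) = Mul(Rational(5933587699, 174756029397525), I, Pow(38847, Rational(1, 2)))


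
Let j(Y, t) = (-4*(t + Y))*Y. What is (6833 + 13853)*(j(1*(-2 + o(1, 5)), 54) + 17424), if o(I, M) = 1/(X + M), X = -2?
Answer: 3308849816/9 ≈ 3.6765e+8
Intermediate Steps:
o(I, M) = 1/(-2 + M)
j(Y, t) = Y*(-4*Y - 4*t) (j(Y, t) = (-4*(Y + t))*Y = (-4*Y - 4*t)*Y = Y*(-4*Y - 4*t))
(6833 + 13853)*(j(1*(-2 + o(1, 5)), 54) + 17424) = (6833 + 13853)*(-4*1*(-2 + 1/(-2 + 5))*(1*(-2 + 1/(-2 + 5)) + 54) + 17424) = 20686*(-4*1*(-2 + 1/3)*(1*(-2 + 1/3) + 54) + 17424) = 20686*(-4*1*(-2 + ⅓)*(1*(-2 + ⅓) + 54) + 17424) = 20686*(-4*1*(-5/3)*(1*(-5/3) + 54) + 17424) = 20686*(-4*(-5/3)*(-5/3 + 54) + 17424) = 20686*(-4*(-5/3)*157/3 + 17424) = 20686*(3140/9 + 17424) = 20686*(159956/9) = 3308849816/9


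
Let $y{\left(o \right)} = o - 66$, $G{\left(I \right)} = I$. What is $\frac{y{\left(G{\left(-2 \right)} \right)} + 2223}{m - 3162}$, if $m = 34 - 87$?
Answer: $- \frac{431}{643} \approx -0.6703$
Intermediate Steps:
$m = -53$ ($m = 34 - 87 = -53$)
$y{\left(o \right)} = -66 + o$
$\frac{y{\left(G{\left(-2 \right)} \right)} + 2223}{m - 3162} = \frac{\left(-66 - 2\right) + 2223}{-53 - 3162} = \frac{-68 + 2223}{-53 - 3162} = \frac{2155}{-3215} = 2155 \left(- \frac{1}{3215}\right) = - \frac{431}{643}$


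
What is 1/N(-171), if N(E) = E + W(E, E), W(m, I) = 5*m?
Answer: -1/1026 ≈ -0.00097466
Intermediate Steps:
N(E) = 6*E (N(E) = E + 5*E = 6*E)
1/N(-171) = 1/(6*(-171)) = 1/(-1026) = -1/1026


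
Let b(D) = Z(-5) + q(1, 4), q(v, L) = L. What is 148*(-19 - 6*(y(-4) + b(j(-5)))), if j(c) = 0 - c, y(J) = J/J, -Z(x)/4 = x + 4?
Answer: -10804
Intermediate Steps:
Z(x) = -16 - 4*x (Z(x) = -4*(x + 4) = -4*(4 + x) = -16 - 4*x)
y(J) = 1
j(c) = -c
b(D) = 8 (b(D) = (-16 - 4*(-5)) + 4 = (-16 + 20) + 4 = 4 + 4 = 8)
148*(-19 - 6*(y(-4) + b(j(-5)))) = 148*(-19 - 6*(1 + 8)) = 148*(-19 - 6*9) = 148*(-19 - 54) = 148*(-73) = -10804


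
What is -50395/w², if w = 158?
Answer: -50395/24964 ≈ -2.0187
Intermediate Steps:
-50395/w² = -50395/(158²) = -50395/24964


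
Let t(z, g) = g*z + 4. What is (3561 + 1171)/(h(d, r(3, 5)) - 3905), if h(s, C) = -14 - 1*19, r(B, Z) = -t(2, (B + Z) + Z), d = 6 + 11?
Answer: -2366/1969 ≈ -1.2016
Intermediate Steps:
d = 17
t(z, g) = 4 + g*z
r(B, Z) = -4 - 4*Z - 2*B (r(B, Z) = -(4 + ((B + Z) + Z)*2) = -(4 + (B + 2*Z)*2) = -(4 + (2*B + 4*Z)) = -(4 + 2*B + 4*Z) = -4 - 4*Z - 2*B)
h(s, C) = -33 (h(s, C) = -14 - 19 = -33)
(3561 + 1171)/(h(d, r(3, 5)) - 3905) = (3561 + 1171)/(-33 - 3905) = 4732/(-3938) = 4732*(-1/3938) = -2366/1969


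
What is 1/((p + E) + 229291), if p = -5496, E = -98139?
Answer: 1/125656 ≈ 7.9582e-6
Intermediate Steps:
1/((p + E) + 229291) = 1/((-5496 - 98139) + 229291) = 1/(-103635 + 229291) = 1/125656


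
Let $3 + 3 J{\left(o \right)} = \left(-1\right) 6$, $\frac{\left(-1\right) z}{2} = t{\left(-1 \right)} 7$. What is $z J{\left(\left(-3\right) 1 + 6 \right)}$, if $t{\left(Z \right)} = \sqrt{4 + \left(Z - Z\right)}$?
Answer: $84$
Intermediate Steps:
$t{\left(Z \right)} = 2$ ($t{\left(Z \right)} = \sqrt{4 + 0} = \sqrt{4} = 2$)
$z = -28$ ($z = - 2 \cdot 2 \cdot 7 = \left(-2\right) 14 = -28$)
$J{\left(o \right)} = -3$ ($J{\left(o \right)} = -1 + \frac{\left(-1\right) 6}{3} = -1 + \frac{1}{3} \left(-6\right) = -1 - 2 = -3$)
$z J{\left(\left(-3\right) 1 + 6 \right)} = \left(-28\right) \left(-3\right) = 84$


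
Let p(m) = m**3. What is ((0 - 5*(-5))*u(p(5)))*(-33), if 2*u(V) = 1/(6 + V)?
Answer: -825/262 ≈ -3.1489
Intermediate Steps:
u(V) = 1/(2*(6 + V))
((0 - 5*(-5))*u(p(5)))*(-33) = ((0 - 5*(-5))*(1/(2*(6 + 5**3))))*(-33) = ((0 + 25)*(1/(2*(6 + 125))))*(-33) = (25*((1/2)/131))*(-33) = (25*((1/2)*(1/131)))*(-33) = (25*(1/262))*(-33) = (25/262)*(-33) = -825/262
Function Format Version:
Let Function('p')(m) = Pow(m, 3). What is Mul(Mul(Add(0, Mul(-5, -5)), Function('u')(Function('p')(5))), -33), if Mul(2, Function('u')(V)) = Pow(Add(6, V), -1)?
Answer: Rational(-825, 262) ≈ -3.1489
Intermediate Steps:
Function('u')(V) = Mul(Rational(1, 2), Pow(Add(6, V), -1))
Mul(Mul(Add(0, Mul(-5, -5)), Function('u')(Function('p')(5))), -33) = Mul(Mul(Add(0, Mul(-5, -5)), Mul(Rational(1, 2), Pow(Add(6, Pow(5, 3)), -1))), -33) = Mul(Mul(Add(0, 25), Mul(Rational(1, 2), Pow(Add(6, 125), -1))), -33) = Mul(Mul(25, Mul(Rational(1, 2), Pow(131, -1))), -33) = Mul(Mul(25, Mul(Rational(1, 2), Rational(1, 131))), -33) = Mul(Mul(25, Rational(1, 262)), -33) = Mul(Rational(25, 262), -33) = Rational(-825, 262)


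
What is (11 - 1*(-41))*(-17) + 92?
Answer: -792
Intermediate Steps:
(11 - 1*(-41))*(-17) + 92 = (11 + 41)*(-17) + 92 = 52*(-17) + 92 = -884 + 92 = -792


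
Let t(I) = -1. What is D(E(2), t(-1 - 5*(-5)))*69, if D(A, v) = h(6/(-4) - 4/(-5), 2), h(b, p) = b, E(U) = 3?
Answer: -483/10 ≈ -48.300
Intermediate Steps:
D(A, v) = -7/10 (D(A, v) = 6/(-4) - 4/(-5) = 6*(-¼) - 4*(-⅕) = -3/2 + ⅘ = -7/10)
D(E(2), t(-1 - 5*(-5)))*69 = -7/10*69 = -483/10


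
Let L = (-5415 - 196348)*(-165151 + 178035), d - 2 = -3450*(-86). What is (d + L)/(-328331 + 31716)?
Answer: 519843558/59323 ≈ 8762.9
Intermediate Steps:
d = 296702 (d = 2 - 3450*(-86) = 2 + 296700 = 296702)
L = -2599514492 (L = -201763*12884 = -2599514492)
(d + L)/(-328331 + 31716) = (296702 - 2599514492)/(-328331 + 31716) = -2599217790/(-296615) = -2599217790*(-1/296615) = 519843558/59323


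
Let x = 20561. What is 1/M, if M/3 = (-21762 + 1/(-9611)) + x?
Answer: -9611/34628436 ≈ -0.00027755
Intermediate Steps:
M = -34628436/9611 (M = 3*((-21762 + 1/(-9611)) + 20561) = 3*((-21762 - 1/9611) + 20561) = 3*(-209154583/9611 + 20561) = 3*(-11542812/9611) = -34628436/9611 ≈ -3603.0)
1/M = 1/(-34628436/9611) = -9611/34628436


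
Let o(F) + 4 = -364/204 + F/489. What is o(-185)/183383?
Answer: -51230/1524462879 ≈ -3.3605e-5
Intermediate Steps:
o(F) = -295/51 + F/489 (o(F) = -4 + (-364/204 + F/489) = -4 + (-364*1/204 + F*(1/489)) = -4 + (-91/51 + F/489) = -295/51 + F/489)
o(-185)/183383 = (-295/51 + (1/489)*(-185))/183383 = (-295/51 - 185/489)*(1/183383) = -51230/8313*1/183383 = -51230/1524462879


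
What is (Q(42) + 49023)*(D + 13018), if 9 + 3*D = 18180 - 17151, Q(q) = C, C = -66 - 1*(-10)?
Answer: 654101186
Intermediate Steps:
C = -56 (C = -66 + 10 = -56)
Q(q) = -56
D = 340 (D = -3 + (18180 - 17151)/3 = -3 + (1/3)*1029 = -3 + 343 = 340)
(Q(42) + 49023)*(D + 13018) = (-56 + 49023)*(340 + 13018) = 48967*13358 = 654101186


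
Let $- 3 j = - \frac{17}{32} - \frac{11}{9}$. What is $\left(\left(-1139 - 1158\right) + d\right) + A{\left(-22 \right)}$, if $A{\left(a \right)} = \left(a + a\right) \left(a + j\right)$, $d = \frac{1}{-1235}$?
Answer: $- \frac{361384681}{266760} \approx -1354.7$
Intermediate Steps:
$j = \frac{505}{864}$ ($j = - \frac{- \frac{17}{32} - \frac{11}{9}}{3} = \left(- \frac{1}{3}\right) \left(- \frac{505}{288}\right) = \frac{505}{864} \approx 0.58449$)
$d = - \frac{1}{1235} \approx -0.00080972$
$A{\left(a \right)} = 2 a \left(\frac{505}{864} + a\right)$ ($A{\left(a \right)} = \left(a + a\right) \left(a + \frac{505}{864}\right) = 2 a \left(\frac{505}{864} + a\right)$)
$\left(\left(-1139 - 1158\right) + d\right) + A{\left(-22 \right)} = \left(\left(-1139 - 1158\right) - \frac{1}{1235}\right) + \frac{1}{432} \left(-22\right) \left(505 + 864 \left(-22\right)\right) = \left(-2297 - \frac{1}{1235}\right) + \frac{1}{432} \left(-22\right) \left(505 - 19008\right) = - \frac{2836796}{1235} + \frac{1}{432} \left(-22\right) \left(-18503\right) = - \frac{2836796}{1235} + \frac{203533}{216} = - \frac{361384681}{266760}$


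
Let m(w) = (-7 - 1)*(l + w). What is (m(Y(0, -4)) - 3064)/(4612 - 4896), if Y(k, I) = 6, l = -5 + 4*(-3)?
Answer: 744/71 ≈ 10.479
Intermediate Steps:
l = -17 (l = -5 - 12 = -17)
m(w) = 136 - 8*w (m(w) = (-7 - 1)*(-17 + w) = -8*(-17 + w) = 136 - 8*w)
(m(Y(0, -4)) - 3064)/(4612 - 4896) = ((136 - 8*6) - 3064)/(4612 - 4896) = ((136 - 48) - 3064)/(-284) = (88 - 3064)*(-1/284) = -2976*(-1/284) = 744/71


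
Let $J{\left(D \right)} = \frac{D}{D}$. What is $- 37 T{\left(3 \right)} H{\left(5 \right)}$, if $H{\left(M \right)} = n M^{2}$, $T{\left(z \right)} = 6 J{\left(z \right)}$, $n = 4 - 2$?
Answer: $-11100$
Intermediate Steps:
$J{\left(D \right)} = 1$
$n = 2$ ($n = 4 - 2 = 2$)
$T{\left(z \right)} = 6$ ($T{\left(z \right)} = 6 \cdot 1 = 6$)
$H{\left(M \right)} = 2 M^{2}$
$- 37 T{\left(3 \right)} H{\left(5 \right)} = \left(-37\right) 6 \cdot 2 \cdot 5^{2} = - 222 \cdot 2 \cdot 25 = \left(-222\right) 50 = -11100$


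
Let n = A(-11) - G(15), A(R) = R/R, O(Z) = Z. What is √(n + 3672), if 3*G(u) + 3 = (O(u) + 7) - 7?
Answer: √3669 ≈ 60.572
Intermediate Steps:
A(R) = 1
G(u) = -1 + u/3 (G(u) = -1 + ((u + 7) - 7)/3 = -1 + ((7 + u) - 7)/3 = -1 + u/3)
n = -3 (n = 1 - (-1 + (⅓)*15) = 1 - (-1 + 5) = 1 - 1*4 = 1 - 4 = -3)
√(n + 3672) = √(-3 + 3672) = √3669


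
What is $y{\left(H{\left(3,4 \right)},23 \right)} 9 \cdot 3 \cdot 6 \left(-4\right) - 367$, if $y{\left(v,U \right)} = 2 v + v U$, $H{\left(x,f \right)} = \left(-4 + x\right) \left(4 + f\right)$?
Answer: $129233$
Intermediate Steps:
$y{\left(v,U \right)} = 2 v + U v$
$y{\left(H{\left(3,4 \right)},23 \right)} 9 \cdot 3 \cdot 6 \left(-4\right) - 367 = \left(-16 - 16 + 4 \cdot 3 + 4 \cdot 3\right) \left(2 + 23\right) 9 \cdot 3 \cdot 6 \left(-4\right) - 367 = \left(-16 - 16 + 12 + 12\right) 25 \cdot 27 \left(-24\right) - 367 = \left(-8\right) 25 \left(-648\right) - 367 = \left(-200\right) \left(-648\right) - 367 = 129600 - 367 = 129233$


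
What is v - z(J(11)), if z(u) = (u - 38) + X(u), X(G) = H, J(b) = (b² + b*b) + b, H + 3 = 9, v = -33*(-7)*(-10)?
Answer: -2531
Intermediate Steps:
v = -2310 (v = 231*(-10) = -2310)
H = 6 (H = -3 + 9 = 6)
J(b) = b + 2*b² (J(b) = (b² + b²) + b = 2*b² + b = b + 2*b²)
X(G) = 6
z(u) = -32 + u (z(u) = (u - 38) + 6 = (-38 + u) + 6 = -32 + u)
v - z(J(11)) = -2310 - (-32 + 11*(1 + 2*11)) = -2310 - (-32 + 11*(1 + 22)) = -2310 - (-32 + 11*23) = -2310 - (-32 + 253) = -2310 - 1*221 = -2310 - 221 = -2531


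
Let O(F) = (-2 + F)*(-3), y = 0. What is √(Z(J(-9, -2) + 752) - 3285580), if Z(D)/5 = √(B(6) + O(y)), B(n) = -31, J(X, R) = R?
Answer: √(-3285580 + 25*I) ≈ 0.007 + 1812.6*I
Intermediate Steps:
O(F) = 6 - 3*F
Z(D) = 25*I (Z(D) = 5*√(-31 + (6 - 3*0)) = 5*√(-31 + (6 + 0)) = 5*√(-31 + 6) = 5*√(-25) = 5*(5*I) = 25*I)
√(Z(J(-9, -2) + 752) - 3285580) = √(25*I - 3285580) = √(-3285580 + 25*I)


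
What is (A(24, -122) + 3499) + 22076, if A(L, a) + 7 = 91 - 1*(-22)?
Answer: 25681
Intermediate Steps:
A(L, a) = 106 (A(L, a) = -7 + (91 - 1*(-22)) = -7 + (91 + 22) = -7 + 113 = 106)
(A(24, -122) + 3499) + 22076 = (106 + 3499) + 22076 = 3605 + 22076 = 25681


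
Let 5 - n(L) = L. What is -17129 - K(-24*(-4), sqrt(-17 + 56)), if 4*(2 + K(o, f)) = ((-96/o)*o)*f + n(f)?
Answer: -68513/4 + 97*sqrt(39)/4 ≈ -16977.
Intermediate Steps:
n(L) = 5 - L
K(o, f) = -3/4 - 97*f/4 (K(o, f) = -2 + (((-96/o)*o)*f + (5 - f))/4 = -2 + (-96*f + (5 - f))/4 = -2 + (5 - 97*f)/4 = -2 + (5/4 - 97*f/4) = -3/4 - 97*f/4)
-17129 - K(-24*(-4), sqrt(-17 + 56)) = -17129 - (-3/4 - 97*sqrt(-17 + 56)/4) = -17129 - (-3/4 - 97*sqrt(39)/4) = -17129 + (3/4 + 97*sqrt(39)/4) = -68513/4 + 97*sqrt(39)/4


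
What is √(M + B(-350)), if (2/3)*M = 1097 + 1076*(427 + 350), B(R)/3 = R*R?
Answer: √6492894/2 ≈ 1274.1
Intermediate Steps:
B(R) = 3*R² (B(R) = 3*(R*R) = 3*R²)
M = 2511447/2 (M = 3*(1097 + 1076*(427 + 350))/2 = 3*(1097 + 1076*777)/2 = 3*(1097 + 836052)/2 = (3/2)*837149 = 2511447/2 ≈ 1.2557e+6)
√(M + B(-350)) = √(2511447/2 + 3*(-350)²) = √(2511447/2 + 3*122500) = √(2511447/2 + 367500) = √(3246447/2) = √6492894/2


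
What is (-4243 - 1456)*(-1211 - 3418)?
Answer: 26380671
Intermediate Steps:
(-4243 - 1456)*(-1211 - 3418) = -5699*(-4629) = 26380671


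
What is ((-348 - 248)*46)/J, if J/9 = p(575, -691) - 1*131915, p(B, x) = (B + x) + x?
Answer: 13708/597249 ≈ 0.022952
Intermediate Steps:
p(B, x) = B + 2*x
J = -1194498 (J = 9*((575 + 2*(-691)) - 1*131915) = 9*((575 - 1382) - 131915) = 9*(-807 - 131915) = 9*(-132722) = -1194498)
((-348 - 248)*46)/J = ((-348 - 248)*46)/(-1194498) = -596*46*(-1/1194498) = -27416*(-1/1194498) = 13708/597249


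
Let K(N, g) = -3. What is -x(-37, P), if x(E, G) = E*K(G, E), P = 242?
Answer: -111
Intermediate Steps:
x(E, G) = -3*E (x(E, G) = E*(-3) = -3*E)
-x(-37, P) = -(-3)*(-37) = -1*111 = -111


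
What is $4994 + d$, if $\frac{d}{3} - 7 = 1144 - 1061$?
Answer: $5264$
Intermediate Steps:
$d = 270$ ($d = 21 + 3 \left(1144 - 1061\right) = 21 + 3 \cdot 83 = 21 + 249 = 270$)
$4994 + d = 4994 + 270 = 5264$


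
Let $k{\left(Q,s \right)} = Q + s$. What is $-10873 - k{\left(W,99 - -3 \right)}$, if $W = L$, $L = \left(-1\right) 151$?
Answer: $-10824$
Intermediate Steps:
$L = -151$
$W = -151$
$-10873 - k{\left(W,99 - -3 \right)} = -10873 - \left(-151 + \left(99 - -3\right)\right) = -10873 - \left(-151 + \left(99 + 3\right)\right) = -10873 - \left(-151 + 102\right) = -10873 - -49 = -10873 + 49 = -10824$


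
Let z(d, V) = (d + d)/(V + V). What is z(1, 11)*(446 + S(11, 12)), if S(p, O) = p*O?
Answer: 578/11 ≈ 52.545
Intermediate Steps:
z(d, V) = d/V (z(d, V) = (2*d)/((2*V)) = (2*d)*(1/(2*V)) = d/V)
S(p, O) = O*p
z(1, 11)*(446 + S(11, 12)) = (1/11)*(446 + 12*11) = (1*(1/11))*(446 + 132) = (1/11)*578 = 578/11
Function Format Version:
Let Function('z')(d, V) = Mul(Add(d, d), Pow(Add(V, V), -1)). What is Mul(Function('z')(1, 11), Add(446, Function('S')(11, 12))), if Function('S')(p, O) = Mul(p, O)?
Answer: Rational(578, 11) ≈ 52.545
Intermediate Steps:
Function('z')(d, V) = Mul(d, Pow(V, -1)) (Function('z')(d, V) = Mul(Mul(2, d), Pow(Mul(2, V), -1)) = Mul(Mul(2, d), Mul(Rational(1, 2), Pow(V, -1))) = Mul(d, Pow(V, -1)))
Function('S')(p, O) = Mul(O, p)
Mul(Function('z')(1, 11), Add(446, Function('S')(11, 12))) = Mul(Mul(1, Pow(11, -1)), Add(446, Mul(12, 11))) = Mul(Mul(1, Rational(1, 11)), Add(446, 132)) = Mul(Rational(1, 11), 578) = Rational(578, 11)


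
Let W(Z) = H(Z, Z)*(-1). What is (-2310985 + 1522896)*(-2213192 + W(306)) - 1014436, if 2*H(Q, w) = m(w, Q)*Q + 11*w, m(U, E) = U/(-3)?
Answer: 1733218692505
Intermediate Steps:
m(U, E) = -U/3 (m(U, E) = U*(-⅓) = -U/3)
H(Q, w) = 11*w/2 - Q*w/6 (H(Q, w) = ((-w/3)*Q + 11*w)/2 = (-Q*w/3 + 11*w)/2 = (11*w - Q*w/3)/2 = 11*w/2 - Q*w/6)
W(Z) = -Z*(33 - Z)/6 (W(Z) = (Z*(33 - Z)/6)*(-1) = -Z*(33 - Z)/6)
(-2310985 + 1522896)*(-2213192 + W(306)) - 1014436 = (-2310985 + 1522896)*(-2213192 + (⅙)*306*(-33 + 306)) - 1014436 = -788089*(-2213192 + (⅙)*306*273) - 1014436 = -788089*(-2213192 + 13923) - 1014436 = -788089*(-2199269) - 1014436 = 1733219706941 - 1014436 = 1733218692505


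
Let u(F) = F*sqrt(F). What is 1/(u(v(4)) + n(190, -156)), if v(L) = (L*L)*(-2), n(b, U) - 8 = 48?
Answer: 7/4488 + 2*I*sqrt(2)/561 ≈ 0.0015597 + 0.0050418*I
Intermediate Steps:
n(b, U) = 56 (n(b, U) = 8 + 48 = 56)
v(L) = -2*L**2 (v(L) = L**2*(-2) = -2*L**2)
u(F) = F**(3/2)
1/(u(v(4)) + n(190, -156)) = 1/((-2*4**2)**(3/2) + 56) = 1/((-2*16)**(3/2) + 56) = 1/((-32)**(3/2) + 56) = 1/(-128*I*sqrt(2) + 56) = 1/(56 - 128*I*sqrt(2))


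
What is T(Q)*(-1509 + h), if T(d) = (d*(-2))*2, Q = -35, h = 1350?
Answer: -22260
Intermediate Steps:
T(d) = -4*d (T(d) = -2*d*2 = -4*d)
T(Q)*(-1509 + h) = (-4*(-35))*(-1509 + 1350) = 140*(-159) = -22260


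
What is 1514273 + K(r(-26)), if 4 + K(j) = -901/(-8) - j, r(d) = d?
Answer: 12115261/8 ≈ 1.5144e+6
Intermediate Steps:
K(j) = 869/8 - j (K(j) = -4 + (-901/(-8) - j) = -4 + (-901*(-⅛) - j) = -4 + (901/8 - j) = 869/8 - j)
1514273 + K(r(-26)) = 1514273 + (869/8 - 1*(-26)) = 1514273 + (869/8 + 26) = 1514273 + 1077/8 = 12115261/8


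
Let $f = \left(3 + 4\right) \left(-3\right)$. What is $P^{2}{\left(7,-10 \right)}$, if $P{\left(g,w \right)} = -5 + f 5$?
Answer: $12100$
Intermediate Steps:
$f = -21$ ($f = 7 \left(-3\right) = -21$)
$P{\left(g,w \right)} = -110$ ($P{\left(g,w \right)} = -5 - 105 = -110$)
$P^{2}{\left(7,-10 \right)} = \left(-110\right)^{2} = 12100$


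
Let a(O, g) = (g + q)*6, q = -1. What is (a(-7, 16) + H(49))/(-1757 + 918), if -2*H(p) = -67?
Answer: -247/1678 ≈ -0.14720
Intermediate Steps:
a(O, g) = -6 + 6*g (a(O, g) = (g - 1)*6 = (-1 + g)*6 = -6 + 6*g)
H(p) = 67/2 (H(p) = -1/2*(-67) = 67/2)
(a(-7, 16) + H(49))/(-1757 + 918) = ((-6 + 6*16) + 67/2)/(-1757 + 918) = ((-6 + 96) + 67/2)/(-839) = (90 + 67/2)*(-1/839) = (247/2)*(-1/839) = -247/1678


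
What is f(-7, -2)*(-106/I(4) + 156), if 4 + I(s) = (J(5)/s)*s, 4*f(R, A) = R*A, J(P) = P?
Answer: 175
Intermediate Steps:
f(R, A) = A*R/4 (f(R, A) = (R*A)/4 = (A*R)/4 = A*R/4)
I(s) = 1 (I(s) = -4 + (5/s)*s = -4 + 5 = 1)
f(-7, -2)*(-106/I(4) + 156) = ((1/4)*(-2)*(-7))*(-106/1 + 156) = 7*(-106*1 + 156)/2 = 7*(-106 + 156)/2 = (7/2)*50 = 175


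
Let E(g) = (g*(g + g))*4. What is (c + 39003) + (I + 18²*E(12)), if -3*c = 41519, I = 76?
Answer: 1195462/3 ≈ 3.9849e+5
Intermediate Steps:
E(g) = 8*g² (E(g) = (g*(2*g))*4 = (2*g²)*4 = 8*g²)
c = -41519/3 (c = -⅓*41519 = -41519/3 ≈ -13840.)
(c + 39003) + (I + 18²*E(12)) = (-41519/3 + 39003) + (76 + 18²*(8*12²)) = 75490/3 + (76 + 324*(8*144)) = 75490/3 + (76 + 324*1152) = 75490/3 + (76 + 373248) = 75490/3 + 373324 = 1195462/3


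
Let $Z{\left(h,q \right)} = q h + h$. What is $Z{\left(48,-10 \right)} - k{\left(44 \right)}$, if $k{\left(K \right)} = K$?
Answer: $-476$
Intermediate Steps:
$Z{\left(h,q \right)} = h + h q$ ($Z{\left(h,q \right)} = h q + h = h + h q$)
$Z{\left(48,-10 \right)} - k{\left(44 \right)} = 48 \left(1 - 10\right) - 44 = 48 \left(-9\right) - 44 = -432 - 44 = -476$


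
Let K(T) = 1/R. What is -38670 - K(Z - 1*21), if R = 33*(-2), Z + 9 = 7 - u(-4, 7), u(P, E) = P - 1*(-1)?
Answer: -2552219/66 ≈ -38670.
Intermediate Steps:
u(P, E) = 1 + P (u(P, E) = P + 1 = 1 + P)
Z = 1 (Z = -9 + (7 - (1 - 4)) = -9 + (7 - 1*(-3)) = -9 + (7 + 3) = -9 + 10 = 1)
R = -66
K(T) = -1/66 (K(T) = 1/(-66) = -1/66)
-38670 - K(Z - 1*21) = -38670 - 1*(-1/66) = -38670 + 1/66 = -2552219/66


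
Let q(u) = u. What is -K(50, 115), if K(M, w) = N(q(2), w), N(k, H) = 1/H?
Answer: -1/115 ≈ -0.0086956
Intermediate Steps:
K(M, w) = 1/w
-K(50, 115) = -1/115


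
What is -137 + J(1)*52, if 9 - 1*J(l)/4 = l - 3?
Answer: 2151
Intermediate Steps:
J(l) = 48 - 4*l (J(l) = 36 - 4*(l - 3) = 36 - 4*(-3 + l) = 36 + (12 - 4*l) = 48 - 4*l)
-137 + J(1)*52 = -137 + (48 - 4*1)*52 = -137 + (48 - 4)*52 = -137 + 44*52 = -137 + 2288 = 2151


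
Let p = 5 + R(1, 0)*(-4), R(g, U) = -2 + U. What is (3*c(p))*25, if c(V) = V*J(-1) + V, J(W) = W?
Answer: 0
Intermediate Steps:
p = 13 (p = 5 + (-2 + 0)*(-4) = 5 - 2*(-4) = 5 + 8 = 13)
c(V) = 0 (c(V) = V*(-1) + V = -V + V = 0)
(3*c(p))*25 = (3*0)*25 = 0*25 = 0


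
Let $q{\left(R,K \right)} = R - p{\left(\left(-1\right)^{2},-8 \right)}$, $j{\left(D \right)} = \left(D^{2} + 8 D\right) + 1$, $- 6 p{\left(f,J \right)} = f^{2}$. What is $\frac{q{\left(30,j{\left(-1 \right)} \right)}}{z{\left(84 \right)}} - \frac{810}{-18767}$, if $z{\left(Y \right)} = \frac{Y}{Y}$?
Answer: $\frac{3401687}{112602} \approx 30.21$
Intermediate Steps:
$p{\left(f,J \right)} = - \frac{f^{2}}{6}$
$j{\left(D \right)} = 1 + D^{2} + 8 D$
$z{\left(Y \right)} = 1$
$q{\left(R,K \right)} = \frac{1}{6} + R$ ($q{\left(R,K \right)} = R - - \frac{\left(\left(-1\right)^{2}\right)^{2}}{6} = R - - \frac{1^{2}}{6} = R - \left(- \frac{1}{6}\right) 1 = R - - \frac{1}{6} = R + \frac{1}{6} = \frac{1}{6} + R$)
$\frac{q{\left(30,j{\left(-1 \right)} \right)}}{z{\left(84 \right)}} - \frac{810}{-18767} = \frac{\frac{1}{6} + 30}{1} - \frac{810}{-18767} = \frac{181}{6} \cdot 1 - - \frac{810}{18767} = \frac{181}{6} + \frac{810}{18767} = \frac{3401687}{112602}$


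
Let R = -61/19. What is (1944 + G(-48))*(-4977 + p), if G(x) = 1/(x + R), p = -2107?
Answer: -1914190916/139 ≈ -1.3771e+7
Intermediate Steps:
R = -61/19 (R = -61*1/19 = -61/19 ≈ -3.2105)
G(x) = 1/(-61/19 + x) (G(x) = 1/(x - 61/19) = 1/(-61/19 + x))
(1944 + G(-48))*(-4977 + p) = (1944 + 19/(-61 + 19*(-48)))*(-4977 - 2107) = (1944 + 19/(-61 - 912))*(-7084) = (1944 + 19/(-973))*(-7084) = (1944 + 19*(-1/973))*(-7084) = (1944 - 19/973)*(-7084) = (1891493/973)*(-7084) = -1914190916/139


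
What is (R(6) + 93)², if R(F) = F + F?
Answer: 11025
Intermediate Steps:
R(F) = 2*F
(R(6) + 93)² = (2*6 + 93)² = (12 + 93)² = 105² = 11025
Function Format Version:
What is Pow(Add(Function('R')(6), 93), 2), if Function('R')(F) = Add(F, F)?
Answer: 11025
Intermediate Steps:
Function('R')(F) = Mul(2, F)
Pow(Add(Function('R')(6), 93), 2) = Pow(Add(Mul(2, 6), 93), 2) = Pow(Add(12, 93), 2) = Pow(105, 2) = 11025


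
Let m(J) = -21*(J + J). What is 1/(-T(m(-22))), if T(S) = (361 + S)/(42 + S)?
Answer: -966/1285 ≈ -0.75175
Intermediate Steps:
m(J) = -42*J
T(S) = (361 + S)/(42 + S)
1/(-T(m(-22))) = 1/(-(361 - 42*(-22))/(42 - 42*(-22))) = 1/(-(361 + 924)/(42 + 924)) = 1/(-1285/966) = -966/1285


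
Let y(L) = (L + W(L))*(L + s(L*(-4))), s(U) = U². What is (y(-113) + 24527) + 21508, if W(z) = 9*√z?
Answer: -23027548 + 1837719*I*√113 ≈ -2.3028e+7 + 1.9535e+7*I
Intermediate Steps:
y(L) = (L + 9*√L)*(L + 16*L²) (y(L) = (L + 9*√L)*(L + (L*(-4))²) = (L + 9*√L)*(L + (-4*L)²) = (L + 9*√L)*(L + 16*L²))
(y(-113) + 24527) + 21508 = (((-113)² + 9*(-113)^(3/2) + 16*(-113)³ + 144*(-113)^(5/2)) + 24527) + 21508 = ((12769 + 9*(-113*I*√113) + 16*(-1442897) + 144*(12769*I*√113)) + 24527) + 21508 = ((12769 - 1017*I*√113 - 23086352 + 1838736*I*√113) + 24527) + 21508 = ((-23073583 + 1837719*I*√113) + 24527) + 21508 = (-23049056 + 1837719*I*√113) + 21508 = -23027548 + 1837719*I*√113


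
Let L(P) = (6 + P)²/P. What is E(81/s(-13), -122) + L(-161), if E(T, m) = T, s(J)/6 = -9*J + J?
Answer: -4992853/33488 ≈ -149.09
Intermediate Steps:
s(J) = -48*J (s(J) = 6*(-9*J + J) = 6*(-8*J) = -48*J)
L(P) = (6 + P)²/P
E(81/s(-13), -122) + L(-161) = 81/((-48*(-13))) + (6 - 161)²/(-161) = 81/624 - 1/161*(-155)² = 81*(1/624) - 1/161*24025 = 27/208 - 24025/161 = -4992853/33488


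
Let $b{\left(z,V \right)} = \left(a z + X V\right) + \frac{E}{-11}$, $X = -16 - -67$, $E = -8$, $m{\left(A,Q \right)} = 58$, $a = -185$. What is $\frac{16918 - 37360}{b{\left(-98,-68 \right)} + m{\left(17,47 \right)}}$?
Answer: $- \frac{37477}{26988} \approx -1.3887$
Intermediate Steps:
$X = 51$ ($X = -16 + 67 = 51$)
$b{\left(z,V \right)} = \frac{8}{11} - 185 z + 51 V$ ($b{\left(z,V \right)} = \left(- 185 z + 51 V\right) - \frac{8}{-11} = \left(- 185 z + 51 V\right) - - \frac{8}{11} = \left(- 185 z + 51 V\right) + \frac{8}{11} = \frac{8}{11} - 185 z + 51 V$)
$\frac{16918 - 37360}{b{\left(-98,-68 \right)} + m{\left(17,47 \right)}} = \frac{16918 - 37360}{\left(\frac{8}{11} - -18130 + 51 \left(-68\right)\right) + 58} = - \frac{20442}{\left(\frac{8}{11} + 18130 - 3468\right) + 58} = - \frac{20442}{\frac{161290}{11} + 58} = - \frac{20442}{\frac{161928}{11}} = \left(-20442\right) \frac{11}{161928} = - \frac{37477}{26988}$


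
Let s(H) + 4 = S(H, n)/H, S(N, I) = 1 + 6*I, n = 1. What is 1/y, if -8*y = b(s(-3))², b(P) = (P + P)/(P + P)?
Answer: -8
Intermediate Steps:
s(H) = -4 + 7/H (s(H) = -4 + (1 + 6*1)/H = -4 + (1 + 6)/H = -4 + 7/H)
b(P) = 1 (b(P) = (2*P)/((2*P)) = (2*P)*(1/(2*P)) = 1)
y = -⅛ (y = -⅛*1² = -⅛*1 = -⅛ ≈ -0.12500)
1/y = 1/(-⅛) = -8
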